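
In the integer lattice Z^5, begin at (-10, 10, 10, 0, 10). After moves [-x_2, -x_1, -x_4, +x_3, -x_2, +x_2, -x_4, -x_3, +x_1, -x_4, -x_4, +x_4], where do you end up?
(-10, 9, 10, -3, 10)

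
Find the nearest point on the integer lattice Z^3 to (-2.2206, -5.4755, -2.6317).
(-2, -5, -3)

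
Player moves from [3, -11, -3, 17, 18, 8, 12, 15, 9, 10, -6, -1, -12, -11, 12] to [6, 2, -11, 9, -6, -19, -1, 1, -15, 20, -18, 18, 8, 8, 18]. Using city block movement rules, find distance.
220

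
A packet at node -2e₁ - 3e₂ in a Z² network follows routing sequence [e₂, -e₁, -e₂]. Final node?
(-3, -3)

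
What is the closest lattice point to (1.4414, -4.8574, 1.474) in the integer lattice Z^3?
(1, -5, 1)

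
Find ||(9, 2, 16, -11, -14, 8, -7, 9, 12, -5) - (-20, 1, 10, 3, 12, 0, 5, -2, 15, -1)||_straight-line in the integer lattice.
45.8694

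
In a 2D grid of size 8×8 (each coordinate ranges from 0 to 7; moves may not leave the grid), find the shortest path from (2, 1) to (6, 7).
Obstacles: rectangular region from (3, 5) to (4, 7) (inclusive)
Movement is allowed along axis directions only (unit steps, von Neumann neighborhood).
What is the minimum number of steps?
10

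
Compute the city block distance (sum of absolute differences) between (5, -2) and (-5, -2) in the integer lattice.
10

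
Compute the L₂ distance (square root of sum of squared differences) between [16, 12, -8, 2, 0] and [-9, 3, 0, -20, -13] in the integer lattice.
37.7227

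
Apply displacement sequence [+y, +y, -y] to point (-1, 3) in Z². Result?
(-1, 4)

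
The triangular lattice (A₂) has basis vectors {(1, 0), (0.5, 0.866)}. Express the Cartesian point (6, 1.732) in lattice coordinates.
5b₁ + 2b₂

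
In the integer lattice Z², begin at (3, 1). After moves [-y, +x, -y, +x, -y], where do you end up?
(5, -2)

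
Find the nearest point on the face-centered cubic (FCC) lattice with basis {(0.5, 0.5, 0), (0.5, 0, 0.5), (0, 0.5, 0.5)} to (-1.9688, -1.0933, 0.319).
(-2, -1, 0)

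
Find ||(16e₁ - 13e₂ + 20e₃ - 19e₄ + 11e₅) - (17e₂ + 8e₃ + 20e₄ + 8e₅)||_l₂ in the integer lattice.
53.1977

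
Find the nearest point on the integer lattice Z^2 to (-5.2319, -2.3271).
(-5, -2)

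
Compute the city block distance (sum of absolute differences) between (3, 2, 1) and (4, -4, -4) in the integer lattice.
12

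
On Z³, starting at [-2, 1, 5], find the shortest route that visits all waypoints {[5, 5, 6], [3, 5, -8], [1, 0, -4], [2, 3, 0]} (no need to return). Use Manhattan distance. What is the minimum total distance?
42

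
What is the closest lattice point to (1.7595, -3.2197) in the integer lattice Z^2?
(2, -3)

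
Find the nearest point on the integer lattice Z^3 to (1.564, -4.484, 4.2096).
(2, -4, 4)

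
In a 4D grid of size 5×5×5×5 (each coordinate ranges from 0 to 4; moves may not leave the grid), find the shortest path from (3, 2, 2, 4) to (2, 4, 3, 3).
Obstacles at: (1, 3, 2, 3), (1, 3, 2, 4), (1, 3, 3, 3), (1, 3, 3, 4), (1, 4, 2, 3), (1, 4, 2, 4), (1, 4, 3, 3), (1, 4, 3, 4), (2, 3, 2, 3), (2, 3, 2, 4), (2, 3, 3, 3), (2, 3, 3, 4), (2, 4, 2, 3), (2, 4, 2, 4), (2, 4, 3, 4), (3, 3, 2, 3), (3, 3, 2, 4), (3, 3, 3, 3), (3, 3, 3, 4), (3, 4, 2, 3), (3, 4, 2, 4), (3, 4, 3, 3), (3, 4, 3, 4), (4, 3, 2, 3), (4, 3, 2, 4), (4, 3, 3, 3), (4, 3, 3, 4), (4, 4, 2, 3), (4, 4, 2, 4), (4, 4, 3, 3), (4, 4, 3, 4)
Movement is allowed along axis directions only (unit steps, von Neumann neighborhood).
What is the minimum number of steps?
7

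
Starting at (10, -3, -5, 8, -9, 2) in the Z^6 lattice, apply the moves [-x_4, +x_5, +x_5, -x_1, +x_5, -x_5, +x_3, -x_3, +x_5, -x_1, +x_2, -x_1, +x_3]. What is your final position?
(7, -2, -4, 7, -6, 2)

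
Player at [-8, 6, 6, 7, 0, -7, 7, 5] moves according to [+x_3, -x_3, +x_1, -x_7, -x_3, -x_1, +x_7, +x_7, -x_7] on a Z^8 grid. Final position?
(-8, 6, 5, 7, 0, -7, 7, 5)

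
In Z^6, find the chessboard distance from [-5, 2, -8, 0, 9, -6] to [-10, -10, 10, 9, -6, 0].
18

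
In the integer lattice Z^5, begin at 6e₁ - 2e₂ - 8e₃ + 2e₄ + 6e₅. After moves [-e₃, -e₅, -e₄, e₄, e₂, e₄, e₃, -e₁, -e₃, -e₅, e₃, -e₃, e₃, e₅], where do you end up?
(5, -1, -8, 3, 5)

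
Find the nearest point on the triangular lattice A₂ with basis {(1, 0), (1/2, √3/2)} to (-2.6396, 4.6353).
(-2.5, 4.33)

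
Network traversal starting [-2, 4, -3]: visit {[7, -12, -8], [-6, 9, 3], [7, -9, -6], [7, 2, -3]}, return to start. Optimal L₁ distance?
90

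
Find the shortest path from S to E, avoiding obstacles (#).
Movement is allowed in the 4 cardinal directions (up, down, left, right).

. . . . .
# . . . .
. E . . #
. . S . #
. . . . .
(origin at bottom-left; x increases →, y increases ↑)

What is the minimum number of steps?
2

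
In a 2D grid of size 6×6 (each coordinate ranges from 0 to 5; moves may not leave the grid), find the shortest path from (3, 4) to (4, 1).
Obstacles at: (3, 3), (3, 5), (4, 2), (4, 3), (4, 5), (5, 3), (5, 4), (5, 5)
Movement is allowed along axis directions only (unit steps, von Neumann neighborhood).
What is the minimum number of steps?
6
(one shortest path: (3, 4) → (2, 4) → (2, 3) → (2, 2) → (3, 2) → (3, 1) → (4, 1))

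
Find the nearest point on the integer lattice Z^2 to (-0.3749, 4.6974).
(0, 5)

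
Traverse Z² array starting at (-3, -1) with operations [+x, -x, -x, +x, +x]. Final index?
(-2, -1)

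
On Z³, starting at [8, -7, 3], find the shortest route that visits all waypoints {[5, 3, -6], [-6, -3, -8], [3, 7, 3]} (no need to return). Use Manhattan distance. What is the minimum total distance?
53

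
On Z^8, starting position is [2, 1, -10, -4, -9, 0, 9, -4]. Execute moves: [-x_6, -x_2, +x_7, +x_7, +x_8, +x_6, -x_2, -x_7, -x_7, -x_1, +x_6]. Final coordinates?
(1, -1, -10, -4, -9, 1, 9, -3)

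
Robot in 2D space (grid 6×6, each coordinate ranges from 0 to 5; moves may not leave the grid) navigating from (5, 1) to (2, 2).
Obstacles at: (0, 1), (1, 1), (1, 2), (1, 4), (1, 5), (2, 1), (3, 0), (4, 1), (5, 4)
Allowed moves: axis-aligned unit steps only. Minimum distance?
4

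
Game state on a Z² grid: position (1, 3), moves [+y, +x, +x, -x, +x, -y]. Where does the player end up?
(3, 3)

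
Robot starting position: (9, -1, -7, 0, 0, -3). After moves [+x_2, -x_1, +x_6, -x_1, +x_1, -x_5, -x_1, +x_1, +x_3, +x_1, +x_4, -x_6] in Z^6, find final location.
(9, 0, -6, 1, -1, -3)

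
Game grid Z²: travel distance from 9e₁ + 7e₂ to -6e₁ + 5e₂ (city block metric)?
17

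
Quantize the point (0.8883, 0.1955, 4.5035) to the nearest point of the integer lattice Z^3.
(1, 0, 5)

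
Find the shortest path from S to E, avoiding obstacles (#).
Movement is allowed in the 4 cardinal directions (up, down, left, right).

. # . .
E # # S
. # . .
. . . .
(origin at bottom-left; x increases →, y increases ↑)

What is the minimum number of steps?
7
(one shortest path: (3, 2) → (3, 1) → (2, 1) → (2, 0) → (1, 0) → (0, 0) → (0, 1) → (0, 2))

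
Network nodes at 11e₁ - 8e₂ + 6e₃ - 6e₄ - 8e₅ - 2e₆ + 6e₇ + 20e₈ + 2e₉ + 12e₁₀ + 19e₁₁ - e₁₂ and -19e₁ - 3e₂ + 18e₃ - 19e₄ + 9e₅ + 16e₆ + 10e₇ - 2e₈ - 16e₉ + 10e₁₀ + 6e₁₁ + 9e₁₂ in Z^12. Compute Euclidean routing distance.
54.2955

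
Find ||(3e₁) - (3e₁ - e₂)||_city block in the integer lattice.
1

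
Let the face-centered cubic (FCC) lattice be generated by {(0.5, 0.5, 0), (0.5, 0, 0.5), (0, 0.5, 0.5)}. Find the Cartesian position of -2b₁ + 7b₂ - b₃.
(2.5, -1.5, 3)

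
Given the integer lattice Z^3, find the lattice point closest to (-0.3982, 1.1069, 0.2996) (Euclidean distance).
(0, 1, 0)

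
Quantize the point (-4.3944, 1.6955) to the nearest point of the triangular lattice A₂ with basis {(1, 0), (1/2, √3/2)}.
(-4, 1.732)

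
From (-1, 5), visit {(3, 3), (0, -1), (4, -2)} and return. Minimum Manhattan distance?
24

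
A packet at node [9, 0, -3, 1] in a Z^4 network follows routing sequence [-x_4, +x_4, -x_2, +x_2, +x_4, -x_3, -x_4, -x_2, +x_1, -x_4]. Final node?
(10, -1, -4, 0)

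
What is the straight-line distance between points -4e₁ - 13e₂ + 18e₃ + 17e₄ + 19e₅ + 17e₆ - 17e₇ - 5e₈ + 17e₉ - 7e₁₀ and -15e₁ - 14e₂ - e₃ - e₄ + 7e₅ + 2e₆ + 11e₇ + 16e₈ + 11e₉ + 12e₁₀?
52.8961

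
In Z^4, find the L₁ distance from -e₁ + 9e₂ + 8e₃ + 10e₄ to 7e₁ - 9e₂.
44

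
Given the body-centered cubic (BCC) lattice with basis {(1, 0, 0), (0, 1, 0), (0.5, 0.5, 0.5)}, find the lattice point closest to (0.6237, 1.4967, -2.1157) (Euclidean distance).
(0.5, 1.5, -2.5)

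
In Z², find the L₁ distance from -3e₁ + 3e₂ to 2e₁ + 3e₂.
5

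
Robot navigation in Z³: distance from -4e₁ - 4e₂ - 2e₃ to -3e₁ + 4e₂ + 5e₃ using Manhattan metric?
16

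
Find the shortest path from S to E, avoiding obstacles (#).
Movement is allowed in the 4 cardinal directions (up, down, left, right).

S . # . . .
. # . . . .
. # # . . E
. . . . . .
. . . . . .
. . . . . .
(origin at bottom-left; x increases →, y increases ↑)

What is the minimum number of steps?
9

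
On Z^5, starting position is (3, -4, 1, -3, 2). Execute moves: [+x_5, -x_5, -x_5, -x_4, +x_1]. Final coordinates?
(4, -4, 1, -4, 1)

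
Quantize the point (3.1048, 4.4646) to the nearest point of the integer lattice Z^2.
(3, 4)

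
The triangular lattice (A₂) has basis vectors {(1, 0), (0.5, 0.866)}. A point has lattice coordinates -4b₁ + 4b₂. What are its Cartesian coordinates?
(-2, 3.464)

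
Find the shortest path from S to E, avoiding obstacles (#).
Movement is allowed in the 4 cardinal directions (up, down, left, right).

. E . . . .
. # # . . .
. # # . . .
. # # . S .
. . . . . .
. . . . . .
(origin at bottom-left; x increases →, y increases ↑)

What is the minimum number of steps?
6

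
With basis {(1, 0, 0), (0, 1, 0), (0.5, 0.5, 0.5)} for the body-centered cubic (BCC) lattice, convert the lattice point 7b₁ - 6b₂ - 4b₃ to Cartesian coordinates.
(5, -8, -2)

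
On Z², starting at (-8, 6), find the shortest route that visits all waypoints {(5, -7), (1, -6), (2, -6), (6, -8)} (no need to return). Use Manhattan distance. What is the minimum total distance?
28
(one optimal route: (-8, 6) → (1, -6) → (2, -6) → (5, -7) → (6, -8))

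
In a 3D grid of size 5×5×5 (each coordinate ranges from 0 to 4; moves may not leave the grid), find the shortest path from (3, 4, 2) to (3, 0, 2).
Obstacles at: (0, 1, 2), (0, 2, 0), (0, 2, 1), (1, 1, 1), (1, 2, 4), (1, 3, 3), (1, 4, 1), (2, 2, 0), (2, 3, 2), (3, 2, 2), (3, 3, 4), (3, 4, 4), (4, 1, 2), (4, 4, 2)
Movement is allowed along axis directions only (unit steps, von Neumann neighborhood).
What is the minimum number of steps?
6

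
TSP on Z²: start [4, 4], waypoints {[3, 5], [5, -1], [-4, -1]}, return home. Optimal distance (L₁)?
30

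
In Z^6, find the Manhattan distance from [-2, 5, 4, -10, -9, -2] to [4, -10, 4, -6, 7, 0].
43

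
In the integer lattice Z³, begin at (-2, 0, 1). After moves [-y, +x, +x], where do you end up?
(0, -1, 1)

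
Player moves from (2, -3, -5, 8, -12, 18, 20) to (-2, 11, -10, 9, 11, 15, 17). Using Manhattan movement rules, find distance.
53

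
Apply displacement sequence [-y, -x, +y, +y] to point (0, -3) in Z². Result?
(-1, -2)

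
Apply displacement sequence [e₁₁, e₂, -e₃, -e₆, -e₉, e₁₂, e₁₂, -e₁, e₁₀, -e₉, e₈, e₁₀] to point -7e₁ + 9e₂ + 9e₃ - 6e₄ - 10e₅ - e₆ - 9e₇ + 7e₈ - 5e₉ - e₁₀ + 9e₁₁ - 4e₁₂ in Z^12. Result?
(-8, 10, 8, -6, -10, -2, -9, 8, -7, 1, 10, -2)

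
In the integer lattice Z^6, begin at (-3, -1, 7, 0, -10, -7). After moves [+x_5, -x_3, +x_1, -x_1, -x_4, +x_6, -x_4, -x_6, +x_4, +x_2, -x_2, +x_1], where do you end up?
(-2, -1, 6, -1, -9, -7)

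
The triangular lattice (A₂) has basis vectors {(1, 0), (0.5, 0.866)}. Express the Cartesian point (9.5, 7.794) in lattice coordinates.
5b₁ + 9b₂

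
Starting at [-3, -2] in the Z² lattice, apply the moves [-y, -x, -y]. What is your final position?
(-4, -4)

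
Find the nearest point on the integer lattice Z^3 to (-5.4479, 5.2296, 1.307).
(-5, 5, 1)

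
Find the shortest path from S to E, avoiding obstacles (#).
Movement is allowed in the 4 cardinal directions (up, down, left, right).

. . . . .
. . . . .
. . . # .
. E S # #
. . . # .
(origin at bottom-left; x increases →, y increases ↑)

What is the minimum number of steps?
1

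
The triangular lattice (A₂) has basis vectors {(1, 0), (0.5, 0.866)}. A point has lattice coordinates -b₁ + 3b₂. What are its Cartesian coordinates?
(0.5, 2.598)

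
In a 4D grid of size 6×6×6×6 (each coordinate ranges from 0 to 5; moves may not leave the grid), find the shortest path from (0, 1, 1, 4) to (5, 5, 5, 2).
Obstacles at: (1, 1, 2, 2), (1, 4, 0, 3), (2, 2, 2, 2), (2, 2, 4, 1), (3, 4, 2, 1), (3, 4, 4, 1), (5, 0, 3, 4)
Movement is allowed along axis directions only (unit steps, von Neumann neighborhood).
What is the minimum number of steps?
15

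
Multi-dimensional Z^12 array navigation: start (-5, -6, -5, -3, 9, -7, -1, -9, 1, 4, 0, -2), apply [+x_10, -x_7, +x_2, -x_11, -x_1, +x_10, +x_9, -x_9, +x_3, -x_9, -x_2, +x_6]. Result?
(-6, -6, -4, -3, 9, -6, -2, -9, 0, 6, -1, -2)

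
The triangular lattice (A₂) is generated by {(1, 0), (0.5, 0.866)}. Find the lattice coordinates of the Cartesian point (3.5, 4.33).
b₁ + 5b₂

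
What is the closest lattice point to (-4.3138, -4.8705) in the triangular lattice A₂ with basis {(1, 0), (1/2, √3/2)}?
(-4, -5.196)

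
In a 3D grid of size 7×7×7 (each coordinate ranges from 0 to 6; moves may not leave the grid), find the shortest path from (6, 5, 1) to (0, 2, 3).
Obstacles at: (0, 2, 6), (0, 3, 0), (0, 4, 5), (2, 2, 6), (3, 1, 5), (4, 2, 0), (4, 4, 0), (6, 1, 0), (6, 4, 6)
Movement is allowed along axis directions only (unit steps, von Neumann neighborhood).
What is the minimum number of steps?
11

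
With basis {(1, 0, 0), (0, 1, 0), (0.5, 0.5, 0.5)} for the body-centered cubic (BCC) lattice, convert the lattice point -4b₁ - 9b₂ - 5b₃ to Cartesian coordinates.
(-6.5, -11.5, -2.5)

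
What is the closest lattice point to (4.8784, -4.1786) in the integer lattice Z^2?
(5, -4)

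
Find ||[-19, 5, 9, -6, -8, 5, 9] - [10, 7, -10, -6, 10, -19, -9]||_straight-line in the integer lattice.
49.295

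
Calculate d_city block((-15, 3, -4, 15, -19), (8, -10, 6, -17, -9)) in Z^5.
88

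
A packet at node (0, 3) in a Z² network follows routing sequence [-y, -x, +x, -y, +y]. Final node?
(0, 2)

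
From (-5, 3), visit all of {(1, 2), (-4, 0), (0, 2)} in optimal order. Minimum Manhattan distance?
11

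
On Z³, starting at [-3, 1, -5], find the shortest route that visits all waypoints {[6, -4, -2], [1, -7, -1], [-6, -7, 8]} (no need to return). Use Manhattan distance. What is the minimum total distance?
42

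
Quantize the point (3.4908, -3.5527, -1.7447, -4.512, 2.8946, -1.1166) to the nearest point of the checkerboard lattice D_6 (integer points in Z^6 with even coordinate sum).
(3, -4, -2, -5, 3, -1)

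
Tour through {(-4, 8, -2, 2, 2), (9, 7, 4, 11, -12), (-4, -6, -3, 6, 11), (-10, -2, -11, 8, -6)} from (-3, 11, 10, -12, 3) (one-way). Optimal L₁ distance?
148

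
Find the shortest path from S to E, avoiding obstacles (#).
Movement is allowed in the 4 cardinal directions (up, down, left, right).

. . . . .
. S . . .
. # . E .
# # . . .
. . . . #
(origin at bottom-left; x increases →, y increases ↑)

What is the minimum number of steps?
3
(one shortest path: (1, 3) → (2, 3) → (3, 3) → (3, 2))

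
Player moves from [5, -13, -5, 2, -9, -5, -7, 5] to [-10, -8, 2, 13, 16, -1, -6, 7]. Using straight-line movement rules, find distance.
32.6497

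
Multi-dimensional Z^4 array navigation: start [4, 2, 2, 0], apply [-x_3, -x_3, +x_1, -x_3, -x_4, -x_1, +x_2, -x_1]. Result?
(3, 3, -1, -1)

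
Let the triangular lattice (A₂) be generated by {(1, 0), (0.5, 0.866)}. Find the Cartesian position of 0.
(0, 0)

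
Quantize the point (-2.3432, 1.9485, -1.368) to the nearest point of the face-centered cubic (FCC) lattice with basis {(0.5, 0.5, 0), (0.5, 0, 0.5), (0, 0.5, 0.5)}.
(-2.5, 2, -1.5)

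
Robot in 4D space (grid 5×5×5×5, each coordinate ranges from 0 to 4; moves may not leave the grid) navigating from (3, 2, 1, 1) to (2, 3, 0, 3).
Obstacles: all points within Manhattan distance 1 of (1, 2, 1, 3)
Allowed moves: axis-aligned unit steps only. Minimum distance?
5
(one shortest path: (3, 2, 1, 1) → (2, 2, 1, 1) → (2, 3, 1, 1) → (2, 3, 0, 1) → (2, 3, 0, 2) → (2, 3, 0, 3))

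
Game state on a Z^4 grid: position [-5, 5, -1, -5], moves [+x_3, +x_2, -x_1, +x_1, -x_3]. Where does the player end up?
(-5, 6, -1, -5)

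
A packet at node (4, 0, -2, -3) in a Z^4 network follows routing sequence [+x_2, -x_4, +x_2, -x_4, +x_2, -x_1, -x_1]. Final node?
(2, 3, -2, -5)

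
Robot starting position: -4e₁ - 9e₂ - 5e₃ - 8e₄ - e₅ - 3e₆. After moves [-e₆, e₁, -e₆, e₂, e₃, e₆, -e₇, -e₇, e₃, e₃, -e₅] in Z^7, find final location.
(-3, -8, -2, -8, -2, -4, -2)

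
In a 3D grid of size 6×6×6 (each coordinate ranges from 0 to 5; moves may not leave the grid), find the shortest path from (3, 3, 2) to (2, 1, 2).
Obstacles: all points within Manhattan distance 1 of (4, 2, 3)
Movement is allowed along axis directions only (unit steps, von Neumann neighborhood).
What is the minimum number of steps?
3
(one shortest path: (3, 3, 2) → (2, 3, 2) → (2, 2, 2) → (2, 1, 2))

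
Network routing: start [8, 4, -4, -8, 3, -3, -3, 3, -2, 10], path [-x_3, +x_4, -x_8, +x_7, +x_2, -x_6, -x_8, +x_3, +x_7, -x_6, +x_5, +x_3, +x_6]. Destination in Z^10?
(8, 5, -3, -7, 4, -4, -1, 1, -2, 10)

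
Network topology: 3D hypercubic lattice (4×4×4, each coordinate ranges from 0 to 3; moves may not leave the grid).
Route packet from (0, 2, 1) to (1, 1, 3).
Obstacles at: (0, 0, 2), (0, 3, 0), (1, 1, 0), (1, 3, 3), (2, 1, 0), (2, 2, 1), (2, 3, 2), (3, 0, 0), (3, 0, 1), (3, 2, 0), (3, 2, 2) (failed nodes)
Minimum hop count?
4
(one shortest path: (0, 2, 1) → (1, 2, 1) → (1, 1, 1) → (1, 1, 2) → (1, 1, 3))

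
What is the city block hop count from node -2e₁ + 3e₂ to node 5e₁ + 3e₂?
7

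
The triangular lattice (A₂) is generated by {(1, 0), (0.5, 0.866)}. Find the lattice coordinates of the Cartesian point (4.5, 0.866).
4b₁ + b₂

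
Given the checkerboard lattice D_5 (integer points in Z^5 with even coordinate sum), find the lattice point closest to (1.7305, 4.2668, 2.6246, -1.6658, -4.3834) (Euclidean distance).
(2, 4, 3, -2, -5)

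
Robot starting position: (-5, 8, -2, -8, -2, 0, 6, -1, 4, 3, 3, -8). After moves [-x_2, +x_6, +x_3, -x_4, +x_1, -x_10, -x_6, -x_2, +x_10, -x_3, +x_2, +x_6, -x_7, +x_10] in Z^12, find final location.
(-4, 7, -2, -9, -2, 1, 5, -1, 4, 4, 3, -8)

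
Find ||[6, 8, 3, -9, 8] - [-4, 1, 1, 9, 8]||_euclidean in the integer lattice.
21.8403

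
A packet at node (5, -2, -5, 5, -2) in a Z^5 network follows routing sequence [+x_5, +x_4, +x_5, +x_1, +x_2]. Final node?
(6, -1, -5, 6, 0)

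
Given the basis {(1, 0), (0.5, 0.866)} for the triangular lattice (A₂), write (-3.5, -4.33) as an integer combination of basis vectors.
-b₁ - 5b₂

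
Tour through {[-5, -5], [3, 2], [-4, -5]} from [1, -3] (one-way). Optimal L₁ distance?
22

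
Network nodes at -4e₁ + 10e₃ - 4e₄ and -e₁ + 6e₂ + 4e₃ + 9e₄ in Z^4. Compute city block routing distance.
28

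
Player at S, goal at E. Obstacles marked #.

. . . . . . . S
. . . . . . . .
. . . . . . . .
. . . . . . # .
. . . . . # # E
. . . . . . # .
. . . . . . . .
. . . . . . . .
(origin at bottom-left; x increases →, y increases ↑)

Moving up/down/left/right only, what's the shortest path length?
4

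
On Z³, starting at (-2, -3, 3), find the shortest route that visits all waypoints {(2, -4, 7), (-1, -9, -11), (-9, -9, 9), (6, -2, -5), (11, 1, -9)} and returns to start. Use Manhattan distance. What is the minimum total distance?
108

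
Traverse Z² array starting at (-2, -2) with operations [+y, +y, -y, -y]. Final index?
(-2, -2)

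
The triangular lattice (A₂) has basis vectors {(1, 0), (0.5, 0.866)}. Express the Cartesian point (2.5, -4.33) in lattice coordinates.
5b₁ - 5b₂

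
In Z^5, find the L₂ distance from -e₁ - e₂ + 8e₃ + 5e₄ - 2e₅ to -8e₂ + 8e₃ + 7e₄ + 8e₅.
12.4097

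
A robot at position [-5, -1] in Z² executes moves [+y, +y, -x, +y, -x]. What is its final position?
(-7, 2)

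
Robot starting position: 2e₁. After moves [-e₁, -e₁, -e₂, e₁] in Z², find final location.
(1, -1)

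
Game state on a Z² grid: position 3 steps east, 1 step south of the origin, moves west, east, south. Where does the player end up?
(3, -2)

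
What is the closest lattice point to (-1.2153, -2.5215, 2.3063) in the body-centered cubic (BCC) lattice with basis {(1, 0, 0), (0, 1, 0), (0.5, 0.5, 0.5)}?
(-1.5, -2.5, 2.5)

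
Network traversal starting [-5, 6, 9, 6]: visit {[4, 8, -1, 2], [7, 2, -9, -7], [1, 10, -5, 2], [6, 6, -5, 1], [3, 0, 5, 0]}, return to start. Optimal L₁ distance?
112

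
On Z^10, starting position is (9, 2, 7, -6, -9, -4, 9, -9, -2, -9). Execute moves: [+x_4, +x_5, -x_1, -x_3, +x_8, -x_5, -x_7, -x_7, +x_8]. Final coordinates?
(8, 2, 6, -5, -9, -4, 7, -7, -2, -9)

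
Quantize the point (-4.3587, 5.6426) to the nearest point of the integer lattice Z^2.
(-4, 6)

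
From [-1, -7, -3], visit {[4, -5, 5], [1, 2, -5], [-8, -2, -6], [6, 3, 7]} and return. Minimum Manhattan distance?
74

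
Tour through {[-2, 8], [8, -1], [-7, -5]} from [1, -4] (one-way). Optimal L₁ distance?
46
(one optimal route: (1, -4) → (-7, -5) → (-2, 8) → (8, -1))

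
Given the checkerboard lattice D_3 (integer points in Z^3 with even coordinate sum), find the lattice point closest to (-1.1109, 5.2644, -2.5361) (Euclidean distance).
(-1, 5, -2)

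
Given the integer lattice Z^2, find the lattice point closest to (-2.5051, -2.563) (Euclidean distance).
(-3, -3)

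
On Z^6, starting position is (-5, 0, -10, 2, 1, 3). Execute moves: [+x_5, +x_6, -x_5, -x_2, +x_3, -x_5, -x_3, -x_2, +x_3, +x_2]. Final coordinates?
(-5, -1, -9, 2, 0, 4)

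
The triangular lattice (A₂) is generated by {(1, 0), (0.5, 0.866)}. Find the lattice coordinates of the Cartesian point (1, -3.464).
3b₁ - 4b₂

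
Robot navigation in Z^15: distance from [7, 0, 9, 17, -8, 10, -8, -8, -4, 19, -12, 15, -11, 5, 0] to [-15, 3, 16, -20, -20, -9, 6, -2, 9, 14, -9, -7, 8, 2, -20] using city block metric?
205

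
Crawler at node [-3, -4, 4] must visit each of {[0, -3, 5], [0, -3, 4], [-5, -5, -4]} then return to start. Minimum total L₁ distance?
32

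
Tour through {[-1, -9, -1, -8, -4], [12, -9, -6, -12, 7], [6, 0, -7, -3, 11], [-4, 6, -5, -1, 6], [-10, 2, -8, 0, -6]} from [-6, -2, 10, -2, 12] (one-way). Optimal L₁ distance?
154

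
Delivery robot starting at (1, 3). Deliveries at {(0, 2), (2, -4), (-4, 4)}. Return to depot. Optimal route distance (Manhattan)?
28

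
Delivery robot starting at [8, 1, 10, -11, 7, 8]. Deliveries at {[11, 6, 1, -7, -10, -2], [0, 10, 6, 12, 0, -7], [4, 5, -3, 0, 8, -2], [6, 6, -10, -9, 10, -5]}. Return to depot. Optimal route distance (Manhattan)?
214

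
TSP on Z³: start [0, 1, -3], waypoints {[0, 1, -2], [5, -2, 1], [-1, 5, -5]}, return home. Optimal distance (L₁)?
38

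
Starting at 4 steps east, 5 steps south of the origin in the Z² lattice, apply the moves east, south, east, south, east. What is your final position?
(7, -7)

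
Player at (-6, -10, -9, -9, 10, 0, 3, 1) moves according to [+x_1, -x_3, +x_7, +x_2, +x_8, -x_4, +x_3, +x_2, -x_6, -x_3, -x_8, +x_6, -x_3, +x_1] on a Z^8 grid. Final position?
(-4, -8, -11, -10, 10, 0, 4, 1)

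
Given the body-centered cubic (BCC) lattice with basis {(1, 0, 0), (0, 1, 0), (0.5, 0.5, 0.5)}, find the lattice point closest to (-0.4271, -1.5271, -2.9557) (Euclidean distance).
(-0.5, -1.5, -2.5)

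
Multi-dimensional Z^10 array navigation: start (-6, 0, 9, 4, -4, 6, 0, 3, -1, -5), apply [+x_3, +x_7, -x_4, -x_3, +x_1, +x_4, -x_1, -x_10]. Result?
(-6, 0, 9, 4, -4, 6, 1, 3, -1, -6)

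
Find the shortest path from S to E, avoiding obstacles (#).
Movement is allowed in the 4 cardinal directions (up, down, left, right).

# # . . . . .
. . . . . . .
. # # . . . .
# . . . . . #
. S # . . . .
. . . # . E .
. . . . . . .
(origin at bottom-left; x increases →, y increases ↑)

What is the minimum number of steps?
7
(one shortest path: (1, 2) → (1, 1) → (2, 1) → (2, 0) → (3, 0) → (4, 0) → (5, 0) → (5, 1))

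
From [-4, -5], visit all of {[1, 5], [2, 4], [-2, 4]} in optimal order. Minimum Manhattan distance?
17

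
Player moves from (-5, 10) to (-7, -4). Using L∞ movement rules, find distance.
14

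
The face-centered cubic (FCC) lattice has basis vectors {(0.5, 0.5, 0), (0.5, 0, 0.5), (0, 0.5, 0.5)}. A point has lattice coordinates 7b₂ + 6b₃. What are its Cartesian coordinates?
(3.5, 3, 6.5)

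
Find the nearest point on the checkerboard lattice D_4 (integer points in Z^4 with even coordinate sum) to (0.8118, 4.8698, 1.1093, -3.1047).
(1, 5, 1, -3)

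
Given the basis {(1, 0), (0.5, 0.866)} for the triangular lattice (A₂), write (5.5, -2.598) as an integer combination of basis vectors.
7b₁ - 3b₂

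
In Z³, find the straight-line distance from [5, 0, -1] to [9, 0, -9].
8.94427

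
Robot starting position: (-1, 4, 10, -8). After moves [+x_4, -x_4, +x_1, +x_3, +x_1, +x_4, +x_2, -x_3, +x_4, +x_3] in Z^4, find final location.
(1, 5, 11, -6)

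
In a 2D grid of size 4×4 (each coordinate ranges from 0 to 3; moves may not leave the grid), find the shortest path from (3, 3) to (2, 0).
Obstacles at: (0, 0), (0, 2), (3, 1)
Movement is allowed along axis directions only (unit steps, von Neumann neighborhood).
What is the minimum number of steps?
4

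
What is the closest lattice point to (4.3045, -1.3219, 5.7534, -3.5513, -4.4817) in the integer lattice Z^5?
(4, -1, 6, -4, -4)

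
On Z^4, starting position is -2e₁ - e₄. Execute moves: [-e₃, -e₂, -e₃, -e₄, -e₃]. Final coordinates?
(-2, -1, -3, -2)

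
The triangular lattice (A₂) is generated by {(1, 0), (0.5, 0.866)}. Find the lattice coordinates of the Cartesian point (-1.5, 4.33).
-4b₁ + 5b₂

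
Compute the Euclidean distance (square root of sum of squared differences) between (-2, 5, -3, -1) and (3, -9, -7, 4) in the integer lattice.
16.1864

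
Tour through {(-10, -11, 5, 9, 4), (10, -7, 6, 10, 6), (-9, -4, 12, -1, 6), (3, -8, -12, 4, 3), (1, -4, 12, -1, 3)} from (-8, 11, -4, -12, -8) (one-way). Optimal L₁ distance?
165
(one optimal route: (-8, 11, -4, -12, -8) → (1, -4, 12, -1, 3) → (-9, -4, 12, -1, 6) → (-10, -11, 5, 9, 4) → (10, -7, 6, 10, 6) → (3, -8, -12, 4, 3))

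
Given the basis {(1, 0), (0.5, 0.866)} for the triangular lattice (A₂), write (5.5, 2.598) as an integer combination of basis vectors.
4b₁ + 3b₂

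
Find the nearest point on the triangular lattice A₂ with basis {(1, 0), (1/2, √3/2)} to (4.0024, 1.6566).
(4, 1.732)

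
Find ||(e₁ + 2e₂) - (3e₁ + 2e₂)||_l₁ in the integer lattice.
2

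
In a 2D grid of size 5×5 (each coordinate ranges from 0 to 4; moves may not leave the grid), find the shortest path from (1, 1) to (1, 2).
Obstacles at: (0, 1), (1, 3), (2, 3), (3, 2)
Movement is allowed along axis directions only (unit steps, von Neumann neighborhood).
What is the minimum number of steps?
1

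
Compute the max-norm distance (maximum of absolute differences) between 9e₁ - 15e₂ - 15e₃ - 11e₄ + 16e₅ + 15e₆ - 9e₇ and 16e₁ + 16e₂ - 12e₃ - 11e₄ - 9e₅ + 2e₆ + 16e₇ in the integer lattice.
31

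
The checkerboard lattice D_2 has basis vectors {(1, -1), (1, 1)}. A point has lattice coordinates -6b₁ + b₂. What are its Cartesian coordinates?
(-5, 7)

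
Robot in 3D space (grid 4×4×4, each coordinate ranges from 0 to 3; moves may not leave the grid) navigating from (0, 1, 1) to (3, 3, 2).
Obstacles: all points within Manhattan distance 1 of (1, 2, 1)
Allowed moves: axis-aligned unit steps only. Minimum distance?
6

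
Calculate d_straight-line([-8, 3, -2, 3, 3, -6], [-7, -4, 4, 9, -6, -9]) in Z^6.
14.5602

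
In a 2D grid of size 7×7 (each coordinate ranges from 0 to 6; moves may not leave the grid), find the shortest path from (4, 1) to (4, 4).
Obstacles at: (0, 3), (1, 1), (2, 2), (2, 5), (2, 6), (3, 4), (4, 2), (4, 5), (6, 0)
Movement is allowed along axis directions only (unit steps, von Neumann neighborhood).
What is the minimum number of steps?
5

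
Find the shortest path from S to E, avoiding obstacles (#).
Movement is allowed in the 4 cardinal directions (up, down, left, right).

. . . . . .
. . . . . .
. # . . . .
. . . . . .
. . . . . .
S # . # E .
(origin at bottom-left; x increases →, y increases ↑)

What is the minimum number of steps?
6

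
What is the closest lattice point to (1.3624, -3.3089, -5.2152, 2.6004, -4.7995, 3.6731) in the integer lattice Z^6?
(1, -3, -5, 3, -5, 4)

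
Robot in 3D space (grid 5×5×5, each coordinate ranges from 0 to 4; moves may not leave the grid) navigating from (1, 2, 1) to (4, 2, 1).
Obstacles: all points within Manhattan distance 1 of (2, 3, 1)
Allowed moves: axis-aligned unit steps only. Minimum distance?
5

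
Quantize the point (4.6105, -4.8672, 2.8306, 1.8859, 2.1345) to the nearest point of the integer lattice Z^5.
(5, -5, 3, 2, 2)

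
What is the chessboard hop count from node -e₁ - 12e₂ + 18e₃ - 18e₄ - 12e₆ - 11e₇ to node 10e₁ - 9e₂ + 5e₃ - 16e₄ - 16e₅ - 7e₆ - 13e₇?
16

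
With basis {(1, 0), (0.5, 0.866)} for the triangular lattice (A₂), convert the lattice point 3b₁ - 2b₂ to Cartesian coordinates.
(2, -1.732)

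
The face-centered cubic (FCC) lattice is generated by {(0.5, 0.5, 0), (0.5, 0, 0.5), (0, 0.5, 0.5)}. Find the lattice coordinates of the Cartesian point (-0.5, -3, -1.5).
-2b₁ + b₂ - 4b₃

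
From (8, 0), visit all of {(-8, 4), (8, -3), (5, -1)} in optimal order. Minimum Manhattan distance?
26
(one optimal route: (8, 0) → (8, -3) → (5, -1) → (-8, 4))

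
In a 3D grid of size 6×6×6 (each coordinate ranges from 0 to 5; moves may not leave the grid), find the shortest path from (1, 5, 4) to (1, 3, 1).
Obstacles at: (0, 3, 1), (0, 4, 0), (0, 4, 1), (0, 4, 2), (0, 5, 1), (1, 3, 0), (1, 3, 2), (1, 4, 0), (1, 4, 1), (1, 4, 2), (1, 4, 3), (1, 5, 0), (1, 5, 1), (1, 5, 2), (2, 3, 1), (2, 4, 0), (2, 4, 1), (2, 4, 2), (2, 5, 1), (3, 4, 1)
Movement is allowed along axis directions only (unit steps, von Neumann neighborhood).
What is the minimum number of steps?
7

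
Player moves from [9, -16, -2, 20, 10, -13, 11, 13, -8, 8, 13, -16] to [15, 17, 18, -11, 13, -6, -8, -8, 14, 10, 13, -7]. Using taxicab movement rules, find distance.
173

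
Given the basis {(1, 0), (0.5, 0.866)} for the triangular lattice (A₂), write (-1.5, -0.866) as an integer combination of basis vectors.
-b₁ - b₂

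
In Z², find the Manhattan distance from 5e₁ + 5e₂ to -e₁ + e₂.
10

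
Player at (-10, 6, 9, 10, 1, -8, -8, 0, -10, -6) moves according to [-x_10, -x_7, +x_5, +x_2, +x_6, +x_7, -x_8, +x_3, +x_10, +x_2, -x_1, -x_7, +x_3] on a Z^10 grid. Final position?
(-11, 8, 11, 10, 2, -7, -9, -1, -10, -6)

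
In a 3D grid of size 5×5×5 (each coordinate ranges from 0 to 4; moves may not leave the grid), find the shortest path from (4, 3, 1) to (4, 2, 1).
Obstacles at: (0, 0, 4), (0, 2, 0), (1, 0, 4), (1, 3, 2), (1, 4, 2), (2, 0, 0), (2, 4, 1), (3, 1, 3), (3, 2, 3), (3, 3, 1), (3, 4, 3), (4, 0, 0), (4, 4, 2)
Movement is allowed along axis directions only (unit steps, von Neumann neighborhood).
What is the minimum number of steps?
1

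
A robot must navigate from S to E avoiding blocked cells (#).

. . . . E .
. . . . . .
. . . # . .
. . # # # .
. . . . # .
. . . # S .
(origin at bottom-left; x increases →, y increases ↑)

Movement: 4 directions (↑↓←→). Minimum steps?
7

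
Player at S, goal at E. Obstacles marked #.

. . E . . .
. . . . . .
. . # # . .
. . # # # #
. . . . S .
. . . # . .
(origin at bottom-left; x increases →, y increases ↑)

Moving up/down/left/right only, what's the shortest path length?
8
(one shortest path: (4, 1) → (3, 1) → (2, 1) → (1, 1) → (1, 2) → (1, 3) → (1, 4) → (2, 4) → (2, 5))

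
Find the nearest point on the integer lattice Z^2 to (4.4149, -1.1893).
(4, -1)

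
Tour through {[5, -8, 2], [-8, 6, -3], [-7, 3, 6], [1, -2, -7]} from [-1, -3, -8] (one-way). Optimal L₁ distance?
63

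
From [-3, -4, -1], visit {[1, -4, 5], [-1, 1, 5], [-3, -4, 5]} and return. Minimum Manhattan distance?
30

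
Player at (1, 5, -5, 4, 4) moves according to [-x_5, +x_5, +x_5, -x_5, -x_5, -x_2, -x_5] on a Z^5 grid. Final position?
(1, 4, -5, 4, 2)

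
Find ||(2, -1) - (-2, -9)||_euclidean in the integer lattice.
8.94427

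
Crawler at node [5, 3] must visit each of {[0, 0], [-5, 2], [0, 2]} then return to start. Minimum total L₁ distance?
26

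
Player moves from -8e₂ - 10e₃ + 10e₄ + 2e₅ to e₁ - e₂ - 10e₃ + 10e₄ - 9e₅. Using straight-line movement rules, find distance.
13.0767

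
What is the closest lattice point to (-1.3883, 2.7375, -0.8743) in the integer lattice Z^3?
(-1, 3, -1)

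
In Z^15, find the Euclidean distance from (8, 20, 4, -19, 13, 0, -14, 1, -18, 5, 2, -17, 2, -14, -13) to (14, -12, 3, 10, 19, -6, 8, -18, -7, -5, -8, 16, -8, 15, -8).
72.0763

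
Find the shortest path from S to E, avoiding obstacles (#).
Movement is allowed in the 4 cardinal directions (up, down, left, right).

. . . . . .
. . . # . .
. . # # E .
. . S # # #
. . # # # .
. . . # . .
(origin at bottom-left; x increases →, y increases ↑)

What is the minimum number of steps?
9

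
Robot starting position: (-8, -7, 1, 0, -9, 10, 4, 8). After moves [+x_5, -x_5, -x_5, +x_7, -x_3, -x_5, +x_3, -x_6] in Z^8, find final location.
(-8, -7, 1, 0, -11, 9, 5, 8)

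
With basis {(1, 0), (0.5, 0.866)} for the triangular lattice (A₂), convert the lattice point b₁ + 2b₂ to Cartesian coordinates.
(2, 1.732)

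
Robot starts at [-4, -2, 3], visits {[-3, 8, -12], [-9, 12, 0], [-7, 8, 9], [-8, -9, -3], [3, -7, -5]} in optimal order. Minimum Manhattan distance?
97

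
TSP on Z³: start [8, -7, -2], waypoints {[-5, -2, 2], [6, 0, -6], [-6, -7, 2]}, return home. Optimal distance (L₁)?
58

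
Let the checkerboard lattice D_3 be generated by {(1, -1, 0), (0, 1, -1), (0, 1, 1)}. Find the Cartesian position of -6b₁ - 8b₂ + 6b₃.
(-6, 4, 14)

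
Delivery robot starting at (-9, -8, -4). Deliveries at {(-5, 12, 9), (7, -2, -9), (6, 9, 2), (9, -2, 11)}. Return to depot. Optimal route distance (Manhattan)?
130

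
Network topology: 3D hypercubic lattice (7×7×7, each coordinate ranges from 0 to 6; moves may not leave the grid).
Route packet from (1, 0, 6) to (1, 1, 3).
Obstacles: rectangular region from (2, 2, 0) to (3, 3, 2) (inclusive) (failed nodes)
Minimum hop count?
4
(one shortest path: (1, 0, 6) → (1, 1, 6) → (1, 1, 5) → (1, 1, 4) → (1, 1, 3))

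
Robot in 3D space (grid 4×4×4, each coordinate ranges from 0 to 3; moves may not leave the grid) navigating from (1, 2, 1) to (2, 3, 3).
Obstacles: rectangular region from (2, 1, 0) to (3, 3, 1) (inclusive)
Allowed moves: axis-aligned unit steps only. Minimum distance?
4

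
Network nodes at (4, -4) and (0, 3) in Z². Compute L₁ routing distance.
11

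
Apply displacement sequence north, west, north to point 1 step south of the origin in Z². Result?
(-1, 1)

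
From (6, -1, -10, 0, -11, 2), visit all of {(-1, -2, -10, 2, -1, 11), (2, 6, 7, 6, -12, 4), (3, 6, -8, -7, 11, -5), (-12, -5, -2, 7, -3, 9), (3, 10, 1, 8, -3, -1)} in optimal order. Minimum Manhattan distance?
182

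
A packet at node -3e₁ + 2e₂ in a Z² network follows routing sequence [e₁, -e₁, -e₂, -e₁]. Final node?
(-4, 1)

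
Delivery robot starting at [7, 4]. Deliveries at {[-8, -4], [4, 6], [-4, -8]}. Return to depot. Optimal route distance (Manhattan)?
58
(one optimal route: (7, 4) → (-8, -4) → (-4, -8) → (4, 6) → (7, 4))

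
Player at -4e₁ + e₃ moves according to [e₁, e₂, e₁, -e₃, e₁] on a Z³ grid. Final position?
(-1, 1, 0)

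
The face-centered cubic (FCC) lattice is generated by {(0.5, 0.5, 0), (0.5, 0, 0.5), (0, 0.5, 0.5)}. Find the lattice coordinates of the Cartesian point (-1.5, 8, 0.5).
6b₁ - 9b₂ + 10b₃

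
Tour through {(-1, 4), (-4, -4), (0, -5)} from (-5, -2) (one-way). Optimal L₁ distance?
18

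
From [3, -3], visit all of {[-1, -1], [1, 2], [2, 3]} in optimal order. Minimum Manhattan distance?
13
(one optimal route: (3, -3) → (-1, -1) → (1, 2) → (2, 3))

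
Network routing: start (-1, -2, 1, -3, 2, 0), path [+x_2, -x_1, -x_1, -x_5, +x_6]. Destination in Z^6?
(-3, -1, 1, -3, 1, 1)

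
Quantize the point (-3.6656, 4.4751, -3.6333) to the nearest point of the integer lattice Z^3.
(-4, 4, -4)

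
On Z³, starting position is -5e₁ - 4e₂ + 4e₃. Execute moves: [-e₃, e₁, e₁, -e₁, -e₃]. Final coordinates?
(-4, -4, 2)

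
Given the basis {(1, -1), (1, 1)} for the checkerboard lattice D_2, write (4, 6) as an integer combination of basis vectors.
-b₁ + 5b₂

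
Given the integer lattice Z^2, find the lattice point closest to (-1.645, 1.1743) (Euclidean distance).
(-2, 1)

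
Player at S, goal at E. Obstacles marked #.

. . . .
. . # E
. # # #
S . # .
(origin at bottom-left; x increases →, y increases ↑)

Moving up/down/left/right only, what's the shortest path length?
7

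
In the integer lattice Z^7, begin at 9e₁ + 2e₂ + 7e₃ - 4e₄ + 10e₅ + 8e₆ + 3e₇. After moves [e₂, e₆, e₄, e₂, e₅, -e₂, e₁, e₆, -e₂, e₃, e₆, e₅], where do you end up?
(10, 2, 8, -3, 12, 11, 3)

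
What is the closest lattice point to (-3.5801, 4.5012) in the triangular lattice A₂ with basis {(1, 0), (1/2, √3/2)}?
(-3.5, 4.33)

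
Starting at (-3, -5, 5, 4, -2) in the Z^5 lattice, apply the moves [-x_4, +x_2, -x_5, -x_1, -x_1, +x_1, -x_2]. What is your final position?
(-4, -5, 5, 3, -3)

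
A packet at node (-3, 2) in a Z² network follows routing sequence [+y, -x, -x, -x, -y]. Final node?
(-6, 2)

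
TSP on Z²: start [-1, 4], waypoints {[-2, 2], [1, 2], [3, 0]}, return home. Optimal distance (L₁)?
18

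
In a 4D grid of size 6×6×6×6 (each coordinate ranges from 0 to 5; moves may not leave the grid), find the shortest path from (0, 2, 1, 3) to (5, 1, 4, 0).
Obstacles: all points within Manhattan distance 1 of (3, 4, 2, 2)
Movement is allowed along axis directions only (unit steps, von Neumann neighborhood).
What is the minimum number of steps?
12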